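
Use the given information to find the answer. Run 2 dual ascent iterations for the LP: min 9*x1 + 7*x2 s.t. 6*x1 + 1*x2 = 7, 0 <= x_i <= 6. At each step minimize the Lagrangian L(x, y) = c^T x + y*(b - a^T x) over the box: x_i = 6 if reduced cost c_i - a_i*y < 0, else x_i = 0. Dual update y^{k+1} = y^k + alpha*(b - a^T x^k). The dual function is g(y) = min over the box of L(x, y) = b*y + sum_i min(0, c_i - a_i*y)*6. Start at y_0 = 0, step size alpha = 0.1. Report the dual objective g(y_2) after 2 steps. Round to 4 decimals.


Dual ascent for LP: min 9*x1 + 7*x2, 6*x1 + 1*x2 = 7, 0 <= x_i <= 6
Step 1: y^k = 0.0, reduced costs: (9.0, 7.0)
  x^k = (0.0, 0.0), subgradient = b - a^T x = 7.0
  y^{k+1} = 0.0 + 0.1*7.0 = 0.7
Step 2: y^k = 0.7, reduced costs: (4.8, 6.3)
  x^k = (0.0, 0.0), subgradient = b - a^T x = 7.0
  y^{k+1} = 0.7 + 0.1*7.0 = 1.4
Dual objective at y_2 = 1.4: reduced costs (0.6, 5.6), box minimizer x = (0.0, 0.0)
g(y_2) = b*y + (c1 - a1*y)*x1 + (c2 - a2*y)*x2 = 7*1.4 + 0.6*0.0 + 5.6*0.0 = 9.8 + 0.0 + 0.0 = 9.8


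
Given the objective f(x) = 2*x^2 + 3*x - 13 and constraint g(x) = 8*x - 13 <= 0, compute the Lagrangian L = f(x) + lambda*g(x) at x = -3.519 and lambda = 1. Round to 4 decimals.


Step 1: Evaluate f(x).
f(-3.519) = 2*(-3.519)^2 + 3*(-3.519) - 13 = 1.2097
Step 2: Evaluate g(x).
g(-3.519) = 8*-3.519 - 13 = -41.152
Step 3: Compute Lagrangian.
L = 1.2097 + 1*-41.152 = -39.9423


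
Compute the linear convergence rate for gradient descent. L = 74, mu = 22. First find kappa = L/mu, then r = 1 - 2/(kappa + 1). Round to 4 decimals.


Step 1: Compute the condition number.
kappa = L/mu = 74/22 = 3.3636
Step 2: Compute the convergence rate.
r = 1 - 2/(kappa + 1) = 1 - 2*mu/(L + mu) = (L - mu)/(L + mu) = 52/96 = 0.5417


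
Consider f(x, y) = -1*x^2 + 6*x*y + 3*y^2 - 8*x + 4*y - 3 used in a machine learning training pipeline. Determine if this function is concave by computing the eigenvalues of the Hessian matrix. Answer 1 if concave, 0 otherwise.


The Hessian of f(x,y) = -1*x^2 + 6*x*y + 3*y^2 - 8*x + 4*y - 3 is:
H = [[-2, 6], [6, 6]]
Trace = -2 + 6 = 4
Determinant = -2*6 - (6)^2 = -48
Discriminant = (4)^2 - 4*-48 = 208.0
Eigenvalues: lambda_1 = -5.2111, lambda_2 = 9.2111
The function is not concave.

0


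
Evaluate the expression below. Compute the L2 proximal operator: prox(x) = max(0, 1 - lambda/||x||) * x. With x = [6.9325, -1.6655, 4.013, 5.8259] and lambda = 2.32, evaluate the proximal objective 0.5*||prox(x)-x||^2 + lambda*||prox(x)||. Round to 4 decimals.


Step 1: Compute ||x||.
||x|| = 10.0438
Step 2: Compute scaling factor.
scale = max(0, 1 - 2.32/10.0438) = 0.769
Step 3: prox(x) = [5.3312, -1.2808, 3.086, 4.4802]
||prox(x)|| = 7.7238
Step 4: Proximal objective.
0.5*||prox-x||^2 = 2.6912
lambda*||prox|| = 17.9192
Total = 20.6105


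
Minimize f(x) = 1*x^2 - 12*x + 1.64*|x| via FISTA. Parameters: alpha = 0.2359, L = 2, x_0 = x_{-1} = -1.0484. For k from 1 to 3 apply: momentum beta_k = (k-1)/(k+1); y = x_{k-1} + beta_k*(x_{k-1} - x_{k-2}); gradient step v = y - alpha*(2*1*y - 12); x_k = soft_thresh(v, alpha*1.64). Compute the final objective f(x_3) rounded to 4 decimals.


FISTA on f(x) = 1*x^2 - 12*x + 1.64*|x|
L = 2, alpha = 0.2359
Iteration 1: beta = 0.0, y = -1.0484 + 0.0*(-1.0484 + 1.0484) = -1.0484
  grad(y) = -14.0968, v = y - alpha*grad = 2.277
  prox(v) = soft_thresh(2.277, 0.3869) = 1.8902
Iteration 2: beta = 0.3333, y = 1.8902 + 0.3333*(1.8902 + 1.0484) = 2.8697
  grad(y) = -6.2606, v = y - alpha*grad = 4.3466
  prox(v) = soft_thresh(4.3466, 0.3869) = 3.9597
Iteration 3: beta = 0.5, y = 3.9597 + 0.5*(3.9597 - 1.8902) = 4.9945
  grad(y) = -2.0111, v = y - alpha*grad = 5.4689
  prox(v) = soft_thresh(5.4689, 0.3869) = 5.082
f(x_3) = 1*5.082^2 - 12*5.082 + 1.64*|5.082| = -26.8228


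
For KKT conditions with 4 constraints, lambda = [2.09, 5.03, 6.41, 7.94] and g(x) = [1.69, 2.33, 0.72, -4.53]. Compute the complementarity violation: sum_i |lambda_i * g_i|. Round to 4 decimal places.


KKT complementary slackness check:
lambda_1 * g_1 = 2.09 * 1.69 = 3.5321
lambda_2 * g_2 = 5.03 * 2.33 = 11.7199
lambda_3 * g_3 = 6.41 * 0.72 = 4.6152
lambda_4 * g_4 = 7.94 * -4.53 = -35.9682
Total violation = 3.5321 + 11.7199 + 4.6152 + 35.9682 = 55.8354


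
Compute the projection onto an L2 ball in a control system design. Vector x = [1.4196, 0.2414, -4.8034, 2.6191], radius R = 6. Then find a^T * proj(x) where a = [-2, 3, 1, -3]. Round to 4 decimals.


Step 1: Compute ||x|| (intermediates to 6 decimals).
||x|| = sqrt(1.4196^2 + 0.2414^2 + (-4.8034)^2 + 2.6191^2) = 5.657373
Step 2: Project.
Since ||x|| <= R, proj = x (no scaling needed).
proj(x) = [1.4196, 0.2414, -4.8034, 2.6191]
Step 3: Dot product.
a^T * proj(x) = -2*1.4196 + 3*0.2414 + 1*(-4.8034) - 3*2.6191 = -14.7757


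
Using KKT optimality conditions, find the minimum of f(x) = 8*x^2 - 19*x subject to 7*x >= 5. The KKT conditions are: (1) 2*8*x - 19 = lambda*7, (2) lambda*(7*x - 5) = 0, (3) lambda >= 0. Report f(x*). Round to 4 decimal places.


Step 1: Try lambda = 0 (constraint inactive).
Stationarity: 2*8*x - 19 = 0
x* = 19/(2*8) = 1.1875
Check constraint: 7*1.1875 = 8.3125 >= 5 -- satisfied.
Step 2: Compute optimal value.
f(x*) = 8*1.1875^2 - 19*1.1875 = -11.2813


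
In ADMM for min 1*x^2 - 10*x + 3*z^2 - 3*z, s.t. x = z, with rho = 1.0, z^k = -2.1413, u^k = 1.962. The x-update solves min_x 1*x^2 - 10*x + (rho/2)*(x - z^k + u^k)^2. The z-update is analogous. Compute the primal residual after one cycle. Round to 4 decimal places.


ADMM iteration with rho = 1.0, z^k = -2.1413, u^k = 1.962
Step 1: x-update.
Minimize 1*x^2 - 10*x + (1.0/2)*(x + 2.1413 + 1.962)^2
FOC: (2*1 + 1.0)*x = 10 + 1.0*(-2.1413 - 1.962)
x^{k+1} = 1.9656
Step 2: z-update.
Minimize 3*z^2 - 3*z + (1.0/2)*(1.9656 - z + 1.962)^2
FOC: (2*3 + 1.0)*z = 3 + 1.0*(1.9656 + 1.962)
z^{k+1} = 0.9897
Step 3: u-update.
u^{k+1} = 1.962 + 1.9656 - 0.9897 = 2.9379
Step 4: Primal residual = |1.9656 - 0.9897| = 0.9759


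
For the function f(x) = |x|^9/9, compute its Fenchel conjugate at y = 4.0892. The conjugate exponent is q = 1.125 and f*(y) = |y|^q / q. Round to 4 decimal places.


The conjugate exponent q satisfies 1/p + 1/q = 1.
p = 9, so q = 9/(9 - 1) = 1.125
|y|^q = 4.0892^1.125 = 4.8763
f*(4.0892) = 4.8763 / 1.125 = 4.3345


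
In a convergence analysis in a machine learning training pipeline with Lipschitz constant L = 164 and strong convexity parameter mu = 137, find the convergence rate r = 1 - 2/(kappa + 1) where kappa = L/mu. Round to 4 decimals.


Step 1: Compute the condition number.
kappa = L/mu = 164/137 = 1.1971
Step 2: Compute the convergence rate.
r = 1 - 2/(kappa + 1) = 1 - 2*mu/(L + mu) = (L - mu)/(L + mu) = 27/301 = 0.0897


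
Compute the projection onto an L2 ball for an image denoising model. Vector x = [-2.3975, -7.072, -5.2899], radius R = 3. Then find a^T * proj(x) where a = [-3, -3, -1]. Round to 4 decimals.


Step 1: Compute ||x|| (intermediates to 6 decimals).
||x|| = sqrt((-2.3975)^2 + (-7.072)^2 + (-5.2899)^2) = 9.151187
Step 2: Project.
Since ||x|| > R, scale = R/||x|| = 3/9.151187 = 0.327826, proj(x) = scale * x
proj(x) = [-0.785963, -2.318385, -1.734167]
Step 3: Dot product.
a^T * proj(x) = -3*(-0.785963) - 3*(-2.318385) - 1*(-1.734167) = 11.0472


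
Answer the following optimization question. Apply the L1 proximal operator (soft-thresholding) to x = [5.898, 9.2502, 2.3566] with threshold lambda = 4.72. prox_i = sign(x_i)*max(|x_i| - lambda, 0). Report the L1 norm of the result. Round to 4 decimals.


Soft-thresholding with lambda = 4.72:
prox(5.898) = sign(5.898)*max(|5.898| - 4.72, 0) = 1.178
prox(9.2502) = sign(9.2502)*max(|9.2502| - 4.72, 0) = 4.5302
prox(2.3566) = sign(2.3566)*max(|2.3566| - 4.72, 0) = 0.0
prox(x) = [1.178, 4.5302, 0.0]
||prox(x)||_1 = 1.178 + 4.5302 + 0.0 = 5.7082


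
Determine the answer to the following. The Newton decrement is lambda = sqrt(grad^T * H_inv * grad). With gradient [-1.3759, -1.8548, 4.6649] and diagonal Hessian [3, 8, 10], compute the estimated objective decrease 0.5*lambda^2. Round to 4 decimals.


Step 1: H is diagonal, so H^(-1) * g = [-0.4586, -0.2319, 0.4665].
Step 2: g^T H^(-1) g = sum_i g_i^2 / H_ii
  = (-1.3759)^2/3 + (-1.8548)^2/8 + (4.6649)^2/10
  = 0.631 + 0.43 + 2.1761 = 3.2372
Step 3: Objective decrease = 0.5 * g^T H^(-1) g = 1.6186


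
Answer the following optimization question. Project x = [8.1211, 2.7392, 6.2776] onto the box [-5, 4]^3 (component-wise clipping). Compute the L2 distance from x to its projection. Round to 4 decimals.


Project each component onto [-5, 4].
clip(8.1211) = 4.0, clip(2.7392) = 2.7392, clip(6.2776) = 4.0
Projection = [4.0, 2.7392, 4.0]
Squared diffs: [16.9835, 0.0, 5.1875]
Distance = sqrt(22.171) = 4.7086


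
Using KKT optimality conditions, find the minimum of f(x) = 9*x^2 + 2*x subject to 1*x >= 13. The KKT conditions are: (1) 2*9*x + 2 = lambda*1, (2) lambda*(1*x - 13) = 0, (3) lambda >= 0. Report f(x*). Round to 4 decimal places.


Step 1: Try lambda = 0 (constraint inactive).
x_unc = -2/(2*9) = -0.1111
Check: 1*-0.1111 = -0.1111 < 13 -- violated!
Step 2: Constraint must be active: 1*x = 13
x* = 13/1 = 13.0
lambda = (2*9*13.0 + 2)/1 = 236.0
Step 3: Compute optimal value.
f(x*) = 9*13.0^2 + 2*13.0 = 1547.0


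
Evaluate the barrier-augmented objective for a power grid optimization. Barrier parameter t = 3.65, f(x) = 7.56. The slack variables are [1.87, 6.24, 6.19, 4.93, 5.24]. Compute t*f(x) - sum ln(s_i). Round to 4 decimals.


Step 1: Compute log-barrier.
ln values: [0.6259, 1.831, 1.8229, 1.5953, 1.6563]
phi = -(0.6259 + 1.831 + 1.8229 + 1.5953 + 1.6563) = -7.5315
Step 2: Compute augmented objective.
t*f(x) = 3.65*7.56 = 27.594
Total = 27.594 - 7.5315 = 20.0625


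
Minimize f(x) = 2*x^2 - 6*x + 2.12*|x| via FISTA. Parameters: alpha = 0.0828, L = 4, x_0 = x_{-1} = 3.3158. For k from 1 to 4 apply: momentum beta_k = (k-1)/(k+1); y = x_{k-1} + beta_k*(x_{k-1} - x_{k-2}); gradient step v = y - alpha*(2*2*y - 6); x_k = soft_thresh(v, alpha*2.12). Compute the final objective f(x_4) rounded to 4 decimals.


FISTA on f(x) = 2*x^2 - 6*x + 2.12*|x|
L = 4, alpha = 0.0828
Iteration 1: beta = 0.0, y = 3.3158 + 0.0*(3.3158 - 3.3158) = 3.3158
  grad(y) = 7.2632, v = y - alpha*grad = 2.7144
  prox(v) = soft_thresh(2.7144, 0.1755) = 2.5389
Iteration 2: beta = 0.3333, y = 2.5389 + 0.3333*(2.5389 - 3.3158) = 2.2799
  grad(y) = 3.1196, v = y - alpha*grad = 2.0216
  prox(v) = soft_thresh(2.0216, 0.1755) = 1.8461
Iteration 3: beta = 0.5, y = 1.8461 + 0.5*(1.8461 - 2.5389) = 1.4997
  grad(y) = -0.0014, v = y - alpha*grad = 1.4998
  prox(v) = soft_thresh(1.4998, 0.1755) = 1.3242
Iteration 4: beta = 0.6, y = 1.3242 + 0.6*(1.3242 - 1.8461) = 1.0111
  grad(y) = -1.9555, v = y - alpha*grad = 1.173
  prox(v) = soft_thresh(1.173, 0.1755) = 0.9975
f(x_4) = 2*0.9975^2 - 6*0.9975 + 2.12*|0.9975| = -1.8803


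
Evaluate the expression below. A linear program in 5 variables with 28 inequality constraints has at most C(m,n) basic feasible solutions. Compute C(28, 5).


Each vertex corresponds to some choice of n active constraints out of m, so the number of vertices is at most C(m, n) = m! / (n!(m-n)!).
m = 28, n = 5
Numerator: 28 * 27 * 26 * 25 * 24
Denominator: 5! = 120
C(28, 5) = 98280


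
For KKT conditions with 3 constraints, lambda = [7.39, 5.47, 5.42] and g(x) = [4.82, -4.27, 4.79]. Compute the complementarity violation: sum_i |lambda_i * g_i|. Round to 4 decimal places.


KKT complementary slackness check:
lambda_1 * g_1 = 7.39 * 4.82 = 35.6198
lambda_2 * g_2 = 5.47 * -4.27 = -23.3569
lambda_3 * g_3 = 5.42 * 4.79 = 25.9618
Total violation = 35.6198 + 23.3569 + 25.9618 = 84.9385


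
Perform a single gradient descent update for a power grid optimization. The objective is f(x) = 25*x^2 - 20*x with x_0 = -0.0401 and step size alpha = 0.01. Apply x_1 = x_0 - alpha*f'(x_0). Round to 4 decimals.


We compute the gradient at x_0 and apply the update.
f'(x) = 50*x - 20
f'(-0.0401) = 50*-0.0401 - 20 = -22.005
x_1 = -0.0401 - 0.01*-22.005 = 0.18


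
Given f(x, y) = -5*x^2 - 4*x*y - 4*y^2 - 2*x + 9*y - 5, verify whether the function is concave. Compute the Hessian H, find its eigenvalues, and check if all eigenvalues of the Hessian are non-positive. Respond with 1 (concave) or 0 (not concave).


The Hessian of f(x,y) = -5*x^2 - 4*x*y - 4*y^2 - 2*x + 9*y - 5 is:
H = [[-10, -4], [-4, -8]]
Trace = -10 - 8 = -18
Determinant = -10*-8 - (-4)^2 = 64
Discriminant = (-18)^2 - 4*64 = 68.0
Eigenvalues: lambda_1 = -13.1231, lambda_2 = -4.8769
The function is concave.

1


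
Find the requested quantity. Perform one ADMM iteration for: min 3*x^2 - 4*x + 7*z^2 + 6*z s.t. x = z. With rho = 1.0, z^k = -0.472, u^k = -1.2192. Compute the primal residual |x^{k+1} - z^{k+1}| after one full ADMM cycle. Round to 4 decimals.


ADMM iteration with rho = 1.0, z^k = -0.472, u^k = -1.2192
Step 1: x-update.
Minimize 3*x^2 - 4*x + (1.0/2)*(x + 0.472 - 1.2192)^2
FOC: (2*3 + 1.0)*x = 4 + 1.0*(-0.472 + 1.2192)
x^{k+1} = 0.6782
Step 2: z-update.
Minimize 7*z^2 + 6*z + (1.0/2)*(0.6782 - z - 1.2192)^2
FOC: (2*7 + 1.0)*z = -6 + 1.0*(0.6782 - 1.2192)
z^{k+1} = -0.4361
Step 3: u-update.
u^{k+1} = -1.2192 + 0.6782 + 0.4361 = -0.105
Step 4: Primal residual = |0.6782 + 0.4361| = 1.1142


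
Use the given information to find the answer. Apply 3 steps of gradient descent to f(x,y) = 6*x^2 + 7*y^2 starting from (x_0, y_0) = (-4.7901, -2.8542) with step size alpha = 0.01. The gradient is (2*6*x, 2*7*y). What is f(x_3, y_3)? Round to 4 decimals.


Gradient descent on f(x,y) = 6*x^2 + 7*y^2.
Starting point: (-4.7901, -2.8542), alpha = 0.01
Step 1: grad_x = 2*6*-4.7901 = -57.4812, grad_y = 2*7*-2.8542 = -39.9588
  x_1 = -4.7901 - 0.01*-57.4812 = -4.2153
  y_1 = -2.8542 - 0.01*-39.9588 = -2.4546
Step 2: grad_x = 2*6*-4.2153 = -50.5835, grad_y = 2*7*-2.4546 = -34.3646
  x_2 = -4.2153 - 0.01*-50.5835 = -3.7095
  y_2 = -2.4546 - 0.01*-34.3646 = -2.111
Step 3: grad_x = 2*6*-3.7095 = -44.5134, grad_y = 2*7*-2.111 = -29.5535
  x_3 = -3.7095 - 0.01*-44.5134 = -3.2643
  y_3 = -2.111 - 0.01*-29.5535 = -1.8154
f(-3.2643, -1.8154) = 6*(-3.2643)^2 + 7*(-1.8154)^2 = 87.0052


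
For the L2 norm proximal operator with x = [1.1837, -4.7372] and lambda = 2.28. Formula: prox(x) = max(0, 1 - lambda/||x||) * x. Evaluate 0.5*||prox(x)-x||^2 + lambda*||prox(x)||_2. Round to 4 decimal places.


Step 1: Compute ||x||.
||x|| = 4.8828
Step 2: Compute scaling factor.
scale = max(0, 1 - 2.28/4.8828) = 0.5331
Step 3: prox(x) = [0.631, -2.5252]
||prox(x)|| = 2.6028
Step 4: Proximal objective.
0.5*||prox-x||^2 = 2.5992
lambda*||prox|| = 5.9344
Total = 8.5337


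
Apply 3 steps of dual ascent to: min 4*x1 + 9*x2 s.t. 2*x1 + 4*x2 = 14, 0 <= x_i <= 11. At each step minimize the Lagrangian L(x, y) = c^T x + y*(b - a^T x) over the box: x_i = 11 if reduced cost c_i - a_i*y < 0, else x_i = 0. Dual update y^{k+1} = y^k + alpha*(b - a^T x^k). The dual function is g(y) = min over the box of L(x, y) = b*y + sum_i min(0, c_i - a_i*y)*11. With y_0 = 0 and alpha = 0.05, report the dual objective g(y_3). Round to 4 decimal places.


Dual ascent for LP: min 4*x1 + 9*x2, 2*x1 + 4*x2 = 14, 0 <= x_i <= 11
Step 1: y^k = 0.0, reduced costs: (4.0, 9.0)
  x^k = (0.0, 0.0), subgradient = b - a^T x = 14.0
  y^{k+1} = 0.0 + 0.05*14.0 = 0.7
Step 2: y^k = 0.7, reduced costs: (2.6, 6.2)
  x^k = (0.0, 0.0), subgradient = b - a^T x = 14.0
  y^{k+1} = 0.7 + 0.05*14.0 = 1.4
Step 3: y^k = 1.4, reduced costs: (1.2, 3.4)
  x^k = (0.0, 0.0), subgradient = b - a^T x = 14.0
  y^{k+1} = 1.4 + 0.05*14.0 = 2.1
Dual objective at y_3 = 2.1: reduced costs (-0.2, 0.6), box minimizer x = (11.0, 0.0)
g(y_3) = b*y + (c1 - a1*y)*x1 + (c2 - a2*y)*x2 = 14*2.1 + (-0.2)*11.0 + 0.6*0.0 = 29.4 - 2.2 + 0.0 = 27.2


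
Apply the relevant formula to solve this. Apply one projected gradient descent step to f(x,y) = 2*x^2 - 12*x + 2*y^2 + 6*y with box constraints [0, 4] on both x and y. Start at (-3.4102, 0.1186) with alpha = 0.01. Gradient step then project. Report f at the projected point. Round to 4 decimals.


Step 1: Compute gradient at (-3.4102, 0.1186).
grad_x = 2*2*-3.4102 - 12 = -25.6408
grad_y = 2*2*0.1186 + 6 = 6.4744
Step 2: Gradient step.
x_raw = -3.4102 - 0.01*-25.6408 = -3.1538
y_raw = 0.1186 - 0.01*6.4744 = 0.0539
Step 3: Project onto [0, 4].
x_proj = clip(-3.1538) = 0.0
y_proj = clip(0.0539) = 0.0539
Step 4: Evaluate f.
f(0.0, 0.0539) = 0.3289


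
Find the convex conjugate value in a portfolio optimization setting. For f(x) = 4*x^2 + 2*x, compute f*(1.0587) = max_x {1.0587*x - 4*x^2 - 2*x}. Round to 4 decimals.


f*(y) = sup_x {y*x - a*x^2 - b*x} = sup_x {(y-b)*x - a*x^2}
FOC: (y - b) - 2a*x = 0 => x* = (y - b)/(2a)
x* = (1.0587 - 2)/(2*4) = -0.1177
f*(1.0587) = (y-b)^2/(4a) = (1.0587 - 2)^2/(4*4)
= 0.886/16 = 0.0554


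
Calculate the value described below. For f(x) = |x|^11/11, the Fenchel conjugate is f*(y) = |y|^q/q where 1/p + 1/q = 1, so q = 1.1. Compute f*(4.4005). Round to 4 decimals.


The conjugate exponent q satisfies 1/p + 1/q = 1.
p = 11, so q = 11/(11 - 1) = 1.1
|y|^q = 4.4005^1.1 = 5.1033
f*(4.4005) = 5.1033 / 1.1 = 4.6394


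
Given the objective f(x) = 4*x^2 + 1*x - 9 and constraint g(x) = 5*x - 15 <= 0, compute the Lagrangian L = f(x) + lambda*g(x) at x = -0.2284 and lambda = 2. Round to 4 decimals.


Step 1: Evaluate f(x).
f(-0.2284) = 4*(-0.2284)^2 + 1*(-0.2284) - 9 = -9.0197
Step 2: Evaluate g(x).
g(-0.2284) = 5*-0.2284 - 15 = -16.142
Step 3: Compute Lagrangian.
L = -9.0197 + 2*-16.142 = -41.3037


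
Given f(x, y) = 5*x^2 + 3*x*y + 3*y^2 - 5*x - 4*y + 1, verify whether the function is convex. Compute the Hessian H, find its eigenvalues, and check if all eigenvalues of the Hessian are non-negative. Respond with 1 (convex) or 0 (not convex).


The Hessian of f(x,y) = 5*x^2 + 3*x*y + 3*y^2 - 5*x - 4*y + 1 is:
H = [[10, 3], [3, 6]]
Trace = 10 + 6 = 16
Determinant = 10*6 - (3)^2 = 51
Discriminant = (16)^2 - 4*51 = 52.0
Eigenvalues: lambda_1 = 4.3944, lambda_2 = 11.6056
The function is convex.

1


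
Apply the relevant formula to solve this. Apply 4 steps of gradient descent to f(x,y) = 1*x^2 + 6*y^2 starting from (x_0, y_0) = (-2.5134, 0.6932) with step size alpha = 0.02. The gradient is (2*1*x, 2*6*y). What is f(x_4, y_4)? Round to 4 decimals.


Gradient descent on f(x,y) = 1*x^2 + 6*y^2.
Starting point: (-2.5134, 0.6932), alpha = 0.02
Step 1: grad_x = 2*1*-2.5134 = -5.0268, grad_y = 2*6*0.6932 = 8.3184
  x_1 = -2.5134 - 0.02*-5.0268 = -2.4129
  y_1 = 0.6932 - 0.02*8.3184 = 0.5268
Step 2: grad_x = 2*1*-2.4129 = -4.8257, grad_y = 2*6*0.5268 = 6.322
  x_2 = -2.4129 - 0.02*-4.8257 = -2.3163
  y_2 = 0.5268 - 0.02*6.322 = 0.4004
Step 3: grad_x = 2*1*-2.3163 = -4.6327, grad_y = 2*6*0.4004 = 4.8047
  x_3 = -2.3163 - 0.02*-4.6327 = -2.2237
  y_3 = 0.4004 - 0.02*4.8047 = 0.3043
Step 4: grad_x = 2*1*-2.2237 = -4.4474, grad_y = 2*6*0.3043 = 3.6516
  x_4 = -2.2237 - 0.02*-4.4474 = -2.1347
  y_4 = 0.3043 - 0.02*3.6516 = 0.2313
f(-2.1347, 0.2313) = 1*(-2.1347)^2 + 6*0.2313^2 = 4.8781


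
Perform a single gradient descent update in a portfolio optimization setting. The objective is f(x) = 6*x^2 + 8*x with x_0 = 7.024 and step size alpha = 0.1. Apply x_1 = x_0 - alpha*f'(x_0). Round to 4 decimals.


We compute the gradient at x_0 and apply the update.
f'(x) = 12*x + 8
f'(7.024) = 12*7.024 + 8 = 92.288
x_1 = 7.024 - 0.1*92.288 = -2.2048


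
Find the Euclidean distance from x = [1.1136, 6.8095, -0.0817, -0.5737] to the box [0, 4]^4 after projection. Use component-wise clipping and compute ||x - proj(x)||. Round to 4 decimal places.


Project each component onto [0, 4].
clip(1.1136) = 1.1136, clip(6.8095) = 4.0, clip(-0.0817) = 0.0, clip(-0.5737) = 0.0
Projection = [1.1136, 4.0, 0.0, 0.0]
Squared diffs: [0.0, 7.8933, 0.0067, 0.3291]
Distance = sqrt(8.2291) = 2.8686


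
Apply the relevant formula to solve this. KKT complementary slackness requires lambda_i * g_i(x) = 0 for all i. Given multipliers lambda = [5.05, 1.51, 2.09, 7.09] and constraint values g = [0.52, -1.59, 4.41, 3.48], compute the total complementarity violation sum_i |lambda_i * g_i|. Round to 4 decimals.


KKT complementary slackness check:
lambda_1 * g_1 = 5.05 * 0.52 = 2.626
lambda_2 * g_2 = 1.51 * -1.59 = -2.4009
lambda_3 * g_3 = 2.09 * 4.41 = 9.2169
lambda_4 * g_4 = 7.09 * 3.48 = 24.6732
Total violation = 2.626 + 2.4009 + 9.2169 + 24.6732 = 38.917


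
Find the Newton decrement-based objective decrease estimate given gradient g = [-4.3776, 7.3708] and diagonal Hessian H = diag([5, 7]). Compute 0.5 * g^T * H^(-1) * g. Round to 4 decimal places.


Step 1: H is diagonal, so H^(-1) * g = [-0.8755, 1.053].
Step 2: g^T H^(-1) g = sum_i g_i^2 / H_ii
  = (-4.3776)^2/5 + (7.3708)^2/7
  = 3.8327 + 7.7612 = 11.5939
Step 3: Objective decrease = 0.5 * g^T H^(-1) g = 5.797


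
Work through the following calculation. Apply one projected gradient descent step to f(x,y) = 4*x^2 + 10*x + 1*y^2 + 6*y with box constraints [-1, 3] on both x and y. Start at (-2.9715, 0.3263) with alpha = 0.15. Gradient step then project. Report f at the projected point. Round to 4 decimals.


Step 1: Compute gradient at (-2.9715, 0.3263).
grad_x = 2*4*-2.9715 + 10 = -13.772
grad_y = 2*1*0.3263 + 6 = 6.6526
Step 2: Gradient step.
x_raw = -2.9715 - 0.15*-13.772 = -0.9057
y_raw = 0.3263 - 0.15*6.6526 = -0.6716
Step 3: Project onto [-1, 3].
x_proj = clip(-0.9057) = -0.9057
y_proj = clip(-0.6716) = -0.6716
Step 4: Evaluate f.
f(-0.9057, -0.6716) = -9.3543


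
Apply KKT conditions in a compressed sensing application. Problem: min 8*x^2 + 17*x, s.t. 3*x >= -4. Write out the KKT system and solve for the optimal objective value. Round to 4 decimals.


Step 1: Try lambda = 0 (constraint inactive).
Stationarity: 2*8*x + 17 = 0
x* = -17/(2*8) = -1.0625
Check constraint: 3*-1.0625 = -3.1875 >= -4 -- satisfied.
Step 2: Compute optimal value.
f(x*) = 8*(-1.0625)^2 + 17*(-1.0625) = -9.0313


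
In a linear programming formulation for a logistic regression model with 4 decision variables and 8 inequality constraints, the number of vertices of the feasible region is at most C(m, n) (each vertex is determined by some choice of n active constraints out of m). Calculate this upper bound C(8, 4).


Each vertex corresponds to some choice of n active constraints out of m, so the number of vertices is at most C(m, n) = m! / (n!(m-n)!).
m = 8, n = 4
Numerator: 8 * 7 * 6 * 5
Denominator: 4! = 24
C(8, 4) = 70


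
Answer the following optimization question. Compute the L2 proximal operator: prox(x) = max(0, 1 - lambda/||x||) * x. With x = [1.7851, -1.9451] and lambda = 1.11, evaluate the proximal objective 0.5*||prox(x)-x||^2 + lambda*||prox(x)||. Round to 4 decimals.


Step 1: Compute ||x||.
||x|| = 2.6401
Step 2: Compute scaling factor.
scale = max(0, 1 - 1.11/2.6401) = 0.5796
Step 3: prox(x) = [1.0346, -1.1273]
||prox(x)|| = 1.5301
Step 4: Proximal objective.
0.5*||prox-x||^2 = 0.6161
lambda*||prox|| = 1.6984
Total = 2.3144


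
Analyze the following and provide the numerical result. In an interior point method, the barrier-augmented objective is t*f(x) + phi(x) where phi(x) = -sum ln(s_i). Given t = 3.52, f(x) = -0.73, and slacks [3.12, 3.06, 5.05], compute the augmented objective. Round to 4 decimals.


Step 1: Compute log-barrier.
ln values: [1.1378, 1.1184, 1.6194]
phi = -(1.1378 + 1.1184 + 1.6194) = -3.8756
Step 2: Compute augmented objective.
t*f(x) = 3.52*-0.73 = -2.5696
Total = -2.5696 - 3.8756 = -6.4452


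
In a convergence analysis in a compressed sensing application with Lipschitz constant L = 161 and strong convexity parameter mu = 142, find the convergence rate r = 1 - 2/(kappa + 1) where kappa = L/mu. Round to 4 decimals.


Step 1: Compute the condition number.
kappa = L/mu = 161/142 = 1.1338
Step 2: Compute the convergence rate.
r = 1 - 2/(kappa + 1) = 1 - 2*mu/(L + mu) = (L - mu)/(L + mu) = 19/303 = 0.0627


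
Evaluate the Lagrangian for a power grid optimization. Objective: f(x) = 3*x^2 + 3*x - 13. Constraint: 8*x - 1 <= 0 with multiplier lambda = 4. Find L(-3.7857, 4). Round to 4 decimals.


Step 1: Evaluate f(x).
f(-3.7857) = 3*(-3.7857)^2 + 3*(-3.7857) - 13 = 18.6375
Step 2: Evaluate g(x).
g(-3.7857) = 8*-3.7857 - 1 = -31.2856
Step 3: Compute Lagrangian.
L = 18.6375 + 4*-31.2856 = -106.5049


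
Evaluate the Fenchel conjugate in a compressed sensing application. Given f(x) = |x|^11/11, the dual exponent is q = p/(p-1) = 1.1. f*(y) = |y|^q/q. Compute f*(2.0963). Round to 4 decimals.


The conjugate exponent q satisfies 1/p + 1/q = 1.
p = 11, so q = 11/(11 - 1) = 1.1
|y|^q = 2.0963^1.1 = 2.2573
f*(2.0963) = 2.2573 / 1.1 = 2.0521


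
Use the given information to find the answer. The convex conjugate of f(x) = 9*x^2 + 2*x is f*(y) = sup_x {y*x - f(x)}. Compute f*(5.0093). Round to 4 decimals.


f*(y) = sup_x {y*x - a*x^2 - b*x} = sup_x {(y-b)*x - a*x^2}
FOC: (y - b) - 2a*x = 0 => x* = (y - b)/(2a)
x* = (5.0093 - 2)/(2*9) = 0.1672
f*(5.0093) = (y-b)^2/(4a) = (5.0093 - 2)^2/(4*9)
= 9.0559/36 = 0.2516


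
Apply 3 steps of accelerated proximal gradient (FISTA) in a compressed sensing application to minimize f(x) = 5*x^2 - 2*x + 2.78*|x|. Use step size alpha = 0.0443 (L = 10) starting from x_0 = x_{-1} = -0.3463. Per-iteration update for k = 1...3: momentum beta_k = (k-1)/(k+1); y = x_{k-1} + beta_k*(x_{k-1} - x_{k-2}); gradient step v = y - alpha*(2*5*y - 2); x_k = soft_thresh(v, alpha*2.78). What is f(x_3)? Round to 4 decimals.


FISTA on f(x) = 5*x^2 - 2*x + 2.78*|x|
L = 10, alpha = 0.0443
Iteration 1: beta = 0.0, y = -0.3463 + 0.0*(-0.3463 + 0.3463) = -0.3463
  grad(y) = -5.463, v = y - alpha*grad = -0.1043
  prox(v) = soft_thresh(-0.1043, 0.1232) = 0.0
Iteration 2: beta = 0.3333, y = 0.0 + 0.3333*(0.0 + 0.3463) = 0.1154
  grad(y) = -0.8457, v = y - alpha*grad = 0.1529
  prox(v) = soft_thresh(0.1529, 0.1232) = 0.0297
Iteration 3: beta = 0.5, y = 0.0297 + 0.5*(0.0297 - 0.0) = 0.0446
  grad(y) = -1.5539, v = y - alpha*grad = 0.1134
  prox(v) = soft_thresh(0.1134, 0.1232) = 0.0
f(x_3) = 5*0.0^2 - 2*0.0 + 2.78*|0.0| = 0.0


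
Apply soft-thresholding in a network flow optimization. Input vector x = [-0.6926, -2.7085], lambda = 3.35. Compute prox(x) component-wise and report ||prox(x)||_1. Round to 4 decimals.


Soft-thresholding with lambda = 3.35:
prox(-0.6926) = sign(-0.6926)*max(|-0.6926| - 3.35, 0) = 0.0
prox(-2.7085) = sign(-2.7085)*max(|-2.7085| - 3.35, 0) = 0.0
prox(x) = [0.0, 0.0]
||prox(x)||_1 = 0.0 + 0.0 = 0.0


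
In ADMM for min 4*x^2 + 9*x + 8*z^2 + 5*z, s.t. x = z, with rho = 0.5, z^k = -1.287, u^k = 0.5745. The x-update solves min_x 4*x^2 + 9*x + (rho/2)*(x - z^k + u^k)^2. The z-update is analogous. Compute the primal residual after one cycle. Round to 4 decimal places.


ADMM iteration with rho = 0.5, z^k = -1.287, u^k = 0.5745
Step 1: x-update.
Minimize 4*x^2 + 9*x + (0.5/2)*(x + 1.287 + 0.5745)^2
FOC: (2*4 + 0.5)*x = -9 + 0.5*(-1.287 - 0.5745)
x^{k+1} = -1.1683
Step 2: z-update.
Minimize 8*z^2 + 5*z + (0.5/2)*(-1.1683 - z + 0.5745)^2
FOC: (2*8 + 0.5)*z = -5 + 0.5*(-1.1683 + 0.5745)
z^{k+1} = -0.321
Step 3: u-update.
u^{k+1} = 0.5745 - 1.1683 + 0.321 = -0.2728
Step 4: Primal residual = |-1.1683 + 0.321| = 0.8473


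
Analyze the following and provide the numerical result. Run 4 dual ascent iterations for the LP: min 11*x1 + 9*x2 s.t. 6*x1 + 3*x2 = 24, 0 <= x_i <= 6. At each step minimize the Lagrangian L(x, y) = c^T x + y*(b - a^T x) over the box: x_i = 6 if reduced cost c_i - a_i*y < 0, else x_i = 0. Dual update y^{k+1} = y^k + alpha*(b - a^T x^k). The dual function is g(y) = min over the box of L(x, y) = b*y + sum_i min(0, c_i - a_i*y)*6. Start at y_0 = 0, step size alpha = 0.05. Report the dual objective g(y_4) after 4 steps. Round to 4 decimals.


Dual ascent for LP: min 11*x1 + 9*x2, 6*x1 + 3*x2 = 24, 0 <= x_i <= 6
Step 1: y^k = 0.0, reduced costs: (11.0, 9.0)
  x^k = (0.0, 0.0), subgradient = b - a^T x = 24.0
  y^{k+1} = 0.0 + 0.05*24.0 = 1.2
Step 2: y^k = 1.2, reduced costs: (3.8, 5.4)
  x^k = (0.0, 0.0), subgradient = b - a^T x = 24.0
  y^{k+1} = 1.2 + 0.05*24.0 = 2.4
Step 3: y^k = 2.4, reduced costs: (-3.4, 1.8)
  x^k = (6.0, 0.0), subgradient = b - a^T x = -12.0
  y^{k+1} = 2.4 + 0.05*-12.0 = 1.8
Step 4: y^k = 1.8, reduced costs: (0.2, 3.6)
  x^k = (0.0, 0.0), subgradient = b - a^T x = 24.0
  y^{k+1} = 1.8 + 0.05*24.0 = 3.0
Dual objective at y_4 = 3.0: reduced costs (-7.0, 0.0), box minimizer x = (6.0, 0.0)
g(y_4) = b*y + (c1 - a1*y)*x1 + (c2 - a2*y)*x2 = 24*3.0 + (-7.0)*6.0 + 0.0*0.0 = 72.0 - 42.0 + 0.0 = 30.0


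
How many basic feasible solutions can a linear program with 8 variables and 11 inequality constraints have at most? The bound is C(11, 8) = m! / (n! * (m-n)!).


Each vertex corresponds to some choice of n active constraints out of m, so the number of vertices is at most C(m, n) = m! / (n!(m-n)!).
m = 11, n = 8
Numerator: 11 * 10 * 9 * 8 * 7 * 6 * 5 * 4
Denominator: 8! = 40320
C(11, 8) = 165


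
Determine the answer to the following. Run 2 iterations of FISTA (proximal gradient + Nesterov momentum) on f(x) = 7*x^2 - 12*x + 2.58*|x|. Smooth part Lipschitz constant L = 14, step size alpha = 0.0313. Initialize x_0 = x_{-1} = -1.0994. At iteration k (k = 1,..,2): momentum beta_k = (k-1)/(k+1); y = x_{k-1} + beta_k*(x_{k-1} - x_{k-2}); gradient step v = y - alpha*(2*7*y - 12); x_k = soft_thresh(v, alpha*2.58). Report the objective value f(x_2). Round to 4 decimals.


FISTA on f(x) = 7*x^2 - 12*x + 2.58*|x|
L = 14, alpha = 0.0313
Iteration 1: beta = 0.0, y = -1.0994 + 0.0*(-1.0994 + 1.0994) = -1.0994
  grad(y) = -27.3916, v = y - alpha*grad = -0.242
  prox(v) = soft_thresh(-0.242, 0.0808) = -0.1613
Iteration 2: beta = 0.3333, y = -0.1613 + 0.3333*(-0.1613 + 1.0994) = 0.1514
  grad(y) = -9.8802, v = y - alpha*grad = 0.4607
  prox(v) = soft_thresh(0.4607, 0.0808) = 0.3799
f(x_2) = 7*0.3799^2 - 12*0.3799 + 2.58*|0.3799| = -2.5684


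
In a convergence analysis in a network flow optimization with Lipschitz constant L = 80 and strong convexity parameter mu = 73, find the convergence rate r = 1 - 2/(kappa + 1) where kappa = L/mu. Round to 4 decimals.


Step 1: Compute the condition number.
kappa = L/mu = 80/73 = 1.0959
Step 2: Compute the convergence rate.
r = 1 - 2/(kappa + 1) = 1 - 2*mu/(L + mu) = (L - mu)/(L + mu) = 7/153 = 0.0458


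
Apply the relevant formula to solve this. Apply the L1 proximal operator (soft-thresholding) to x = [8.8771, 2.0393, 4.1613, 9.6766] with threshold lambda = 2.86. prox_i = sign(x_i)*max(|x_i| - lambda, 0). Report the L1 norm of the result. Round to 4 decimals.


Soft-thresholding with lambda = 2.86:
prox(8.8771) = sign(8.8771)*max(|8.8771| - 2.86, 0) = 6.0171
prox(2.0393) = sign(2.0393)*max(|2.0393| - 2.86, 0) = 0.0
prox(4.1613) = sign(4.1613)*max(|4.1613| - 2.86, 0) = 1.3013
prox(9.6766) = sign(9.6766)*max(|9.6766| - 2.86, 0) = 6.8166
prox(x) = [6.0171, 0.0, 1.3013, 6.8166]
||prox(x)||_1 = 6.0171 + 0.0 + 1.3013 + 6.8166 = 14.135


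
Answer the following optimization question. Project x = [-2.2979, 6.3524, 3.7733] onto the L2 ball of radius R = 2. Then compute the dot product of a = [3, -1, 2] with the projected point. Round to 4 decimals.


Step 1: Compute ||x|| (intermediates to 6 decimals).
||x|| = sqrt((-2.2979)^2 + 6.3524^2 + 3.7733^2) = 7.737643
Step 2: Project.
Since ||x|| > R, scale = R/||x|| = 2/7.737643 = 0.258477, proj(x) = scale * x
proj(x) = [-0.593954, 1.641949, 0.975311]
Step 3: Dot product.
a^T * proj(x) = 3*(-0.593954) - 1*1.641949 + 2*0.975311 = -1.4732


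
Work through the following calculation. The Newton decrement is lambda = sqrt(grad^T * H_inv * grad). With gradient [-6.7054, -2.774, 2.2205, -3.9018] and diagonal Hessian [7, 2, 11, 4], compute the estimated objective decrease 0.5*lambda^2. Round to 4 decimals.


Step 1: H is diagonal, so H^(-1) * g = [-0.9579, -1.387, 0.2019, -0.9755].
Step 2: g^T H^(-1) g = sum_i g_i^2 / H_ii
  = (-6.7054)^2/7 + (-2.774)^2/2 + (2.2205)^2/11 + (-3.9018)^2/4
  = 6.4232 + 3.8475 + 0.4482 + 3.806 = 14.525
Step 3: Objective decrease = 0.5 * g^T H^(-1) g = 7.2625


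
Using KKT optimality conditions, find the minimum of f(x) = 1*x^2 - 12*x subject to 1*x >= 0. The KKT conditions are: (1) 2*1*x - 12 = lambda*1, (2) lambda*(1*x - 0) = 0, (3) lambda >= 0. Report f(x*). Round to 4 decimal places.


Step 1: Try lambda = 0 (constraint inactive).
Stationarity: 2*1*x - 12 = 0
x* = 12/(2*1) = 6.0
Check constraint: 1*6.0 = 6.0 >= 0 -- satisfied.
Step 2: Compute optimal value.
f(x*) = 1*6.0^2 - 12*6.0 = -36.0


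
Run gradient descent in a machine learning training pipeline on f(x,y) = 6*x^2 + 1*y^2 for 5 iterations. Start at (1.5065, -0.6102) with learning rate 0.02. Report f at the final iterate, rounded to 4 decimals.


Gradient descent on f(x,y) = 6*x^2 + 1*y^2.
Starting point: (1.5065, -0.6102), alpha = 0.02
Step 1: grad_x = 2*6*1.5065 = 18.078, grad_y = 2*1*-0.6102 = -1.2204
  x_1 = 1.5065 - 0.02*18.078 = 1.1449
  y_1 = -0.6102 - 0.02*-1.2204 = -0.5858
Step 2: grad_x = 2*6*1.1449 = 13.7393, grad_y = 2*1*-0.5858 = -1.1716
  x_2 = 1.1449 - 0.02*13.7393 = 0.8702
  y_2 = -0.5858 - 0.02*-1.1716 = -0.5624
Step 3: grad_x = 2*6*0.8702 = 10.4419, grad_y = 2*1*-0.5624 = -1.1247
  x_3 = 0.8702 - 0.02*10.4419 = 0.6613
  y_3 = -0.5624 - 0.02*-1.1247 = -0.5399
Step 4: grad_x = 2*6*0.6613 = 7.9358, grad_y = 2*1*-0.5399 = -1.0797
  x_4 = 0.6613 - 0.02*7.9358 = 0.5026
  y_4 = -0.5399 - 0.02*-1.0797 = -0.5183
Step 5: grad_x = 2*6*0.5026 = 6.0312, grad_y = 2*1*-0.5183 = -1.0365
  x_5 = 0.5026 - 0.02*6.0312 = 0.382
  y_5 = -0.5183 - 0.02*-1.0365 = -0.4975
f(0.382, -0.4975) = 6*0.382^2 + 1*(-0.4975)^2 = 1.123


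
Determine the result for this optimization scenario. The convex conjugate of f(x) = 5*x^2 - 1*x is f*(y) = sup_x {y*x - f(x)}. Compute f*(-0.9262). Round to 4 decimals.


f*(y) = sup_x {y*x - a*x^2 - b*x} = sup_x {(y-b)*x - a*x^2}
FOC: (y - b) - 2a*x = 0 => x* = (y - b)/(2a)
x* = (-0.9262 + 1)/(2*5) = 0.0074
f*(-0.9262) = (y-b)^2/(4a) = (-0.9262 + 1)^2/(4*5)
= 0.0054/20 = 0.0003


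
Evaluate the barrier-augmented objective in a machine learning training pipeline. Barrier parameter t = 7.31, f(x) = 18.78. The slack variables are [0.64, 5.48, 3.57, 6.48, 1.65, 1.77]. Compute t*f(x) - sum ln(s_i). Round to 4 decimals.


Step 1: Compute log-barrier.
ln values: [-0.4463, 1.7011, 1.2726, 1.8687, 0.5008, 0.571]
phi = -(-0.4463 + 1.7011 + 1.2726 + 1.8687 + 0.5008 + 0.571) = -5.4679
Step 2: Compute augmented objective.
t*f(x) = 7.31*18.78 = 137.2818
Total = 137.2818 - 5.4679 = 131.8139


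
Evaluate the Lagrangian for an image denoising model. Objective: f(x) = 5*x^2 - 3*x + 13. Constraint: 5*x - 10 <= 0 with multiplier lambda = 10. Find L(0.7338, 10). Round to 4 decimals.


Step 1: Evaluate f(x).
f(0.7338) = 5*0.7338^2 - 3*0.7338 + 13 = 13.4909
Step 2: Evaluate g(x).
g(0.7338) = 5*0.7338 - 10 = -6.331
Step 3: Compute Lagrangian.
L = 13.4909 + 10*-6.331 = -49.8191


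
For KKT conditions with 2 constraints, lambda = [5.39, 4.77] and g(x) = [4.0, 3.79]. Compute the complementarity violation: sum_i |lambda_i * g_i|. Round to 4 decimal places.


KKT complementary slackness check:
lambda_1 * g_1 = 5.39 * 4.0 = 21.56
lambda_2 * g_2 = 4.77 * 3.79 = 18.0783
Total violation = 21.56 + 18.0783 = 39.6383


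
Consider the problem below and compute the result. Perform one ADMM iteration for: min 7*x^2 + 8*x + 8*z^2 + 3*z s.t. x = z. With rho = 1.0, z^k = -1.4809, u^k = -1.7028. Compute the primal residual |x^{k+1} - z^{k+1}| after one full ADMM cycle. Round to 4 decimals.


ADMM iteration with rho = 1.0, z^k = -1.4809, u^k = -1.7028
Step 1: x-update.
Minimize 7*x^2 + 8*x + (1.0/2)*(x + 1.4809 - 1.7028)^2
FOC: (2*7 + 1.0)*x = -8 + 1.0*(-1.4809 + 1.7028)
x^{k+1} = -0.5185
Step 2: z-update.
Minimize 8*z^2 + 3*z + (1.0/2)*(-0.5185 - z - 1.7028)^2
FOC: (2*8 + 1.0)*z = -3 + 1.0*(-0.5185 - 1.7028)
z^{k+1} = -0.3071
Step 3: u-update.
u^{k+1} = -1.7028 - 0.5185 + 0.3071 = -1.9142
Step 4: Primal residual = |-0.5185 + 0.3071| = 0.2114


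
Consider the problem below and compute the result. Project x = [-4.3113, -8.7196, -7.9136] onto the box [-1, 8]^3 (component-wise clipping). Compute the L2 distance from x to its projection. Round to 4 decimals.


Project each component onto [-1, 8].
clip(-4.3113) = -1.0, clip(-8.7196) = -1.0, clip(-7.9136) = -1.0
Projection = [-1.0, -1.0, -1.0]
Squared diffs: [10.9647, 59.5922, 47.7979]
Distance = sqrt(118.3548) = 10.8791


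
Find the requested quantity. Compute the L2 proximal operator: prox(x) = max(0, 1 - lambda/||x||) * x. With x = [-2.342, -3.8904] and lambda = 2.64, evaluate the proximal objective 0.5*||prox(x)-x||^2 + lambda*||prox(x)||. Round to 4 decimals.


Step 1: Compute ||x||.
||x|| = 4.5409
Step 2: Compute scaling factor.
scale = max(0, 1 - 2.64/4.5409) = 0.4186
Step 3: prox(x) = [-0.9804, -1.6286]
||prox(x)|| = 1.9009
Step 4: Proximal objective.
0.5*||prox-x||^2 = 3.4848
lambda*||prox|| = 5.0184
Total = 8.5033


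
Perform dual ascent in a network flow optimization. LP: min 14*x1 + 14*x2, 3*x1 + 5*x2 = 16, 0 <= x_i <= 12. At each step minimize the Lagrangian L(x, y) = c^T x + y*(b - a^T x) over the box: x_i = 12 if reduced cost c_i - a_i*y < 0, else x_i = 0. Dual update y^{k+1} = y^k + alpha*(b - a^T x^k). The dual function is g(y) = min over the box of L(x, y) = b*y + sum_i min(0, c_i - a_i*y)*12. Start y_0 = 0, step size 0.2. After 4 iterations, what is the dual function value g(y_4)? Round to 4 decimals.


Dual ascent for LP: min 14*x1 + 14*x2, 3*x1 + 5*x2 = 16, 0 <= x_i <= 12
Step 1: y^k = 0.0, reduced costs: (14.0, 14.0)
  x^k = (0.0, 0.0), subgradient = b - a^T x = 16.0
  y^{k+1} = 0.0 + 0.2*16.0 = 3.2
Step 2: y^k = 3.2, reduced costs: (4.4, -2.0)
  x^k = (0.0, 12.0), subgradient = b - a^T x = -44.0
  y^{k+1} = 3.2 + 0.2*-44.0 = -5.6
Step 3: y^k = -5.6, reduced costs: (30.8, 42.0)
  x^k = (0.0, 0.0), subgradient = b - a^T x = 16.0
  y^{k+1} = -5.6 + 0.2*16.0 = -2.4
Step 4: y^k = -2.4, reduced costs: (21.2, 26.0)
  x^k = (0.0, 0.0), subgradient = b - a^T x = 16.0
  y^{k+1} = -2.4 + 0.2*16.0 = 0.8
Dual objective at y_4 = 0.8: reduced costs (11.6, 10.0), box minimizer x = (0.0, 0.0)
g(y_4) = b*y + (c1 - a1*y)*x1 + (c2 - a2*y)*x2 = 16*0.8 + 11.6*0.0 + 10.0*0.0 = 12.8 + 0.0 + 0.0 = 12.8


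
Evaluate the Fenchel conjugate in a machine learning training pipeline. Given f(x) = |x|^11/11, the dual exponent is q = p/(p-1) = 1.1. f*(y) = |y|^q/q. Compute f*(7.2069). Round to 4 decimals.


The conjugate exponent q satisfies 1/p + 1/q = 1.
p = 11, so q = 11/(11 - 1) = 1.1
|y|^q = 7.2069^1.1 = 8.7806
f*(7.2069) = 8.7806 / 1.1 = 7.9823


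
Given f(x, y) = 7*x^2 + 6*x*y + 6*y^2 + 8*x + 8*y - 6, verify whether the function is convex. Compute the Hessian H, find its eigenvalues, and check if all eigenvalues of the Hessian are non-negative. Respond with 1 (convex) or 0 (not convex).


The Hessian of f(x,y) = 7*x^2 + 6*x*y + 6*y^2 + 8*x + 8*y - 6 is:
H = [[14, 6], [6, 12]]
Trace = 14 + 12 = 26
Determinant = 14*12 - (6)^2 = 132
Discriminant = (26)^2 - 4*132 = 148.0
Eigenvalues: lambda_1 = 6.9172, lambda_2 = 19.0828
The function is convex.

1


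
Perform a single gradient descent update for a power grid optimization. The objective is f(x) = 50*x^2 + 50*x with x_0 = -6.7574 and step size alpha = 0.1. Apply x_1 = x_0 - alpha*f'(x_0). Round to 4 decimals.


We compute the gradient at x_0 and apply the update.
f'(x) = 100*x + 50
f'(-6.7574) = 100*-6.7574 + 50 = -625.74
x_1 = -6.7574 - 0.1*-625.74 = 55.8166


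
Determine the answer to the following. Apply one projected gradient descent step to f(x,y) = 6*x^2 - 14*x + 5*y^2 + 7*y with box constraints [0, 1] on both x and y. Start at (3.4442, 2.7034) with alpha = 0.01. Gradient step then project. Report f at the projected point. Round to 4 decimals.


Step 1: Compute gradient at (3.4442, 2.7034).
grad_x = 2*6*3.4442 - 14 = 27.3304
grad_y = 2*5*2.7034 + 7 = 34.034
Step 2: Gradient step.
x_raw = 3.4442 - 0.01*27.3304 = 3.1709
y_raw = 2.7034 - 0.01*34.034 = 2.3631
Step 3: Project onto [0, 1].
x_proj = clip(3.1709) = 1.0
y_proj = clip(2.3631) = 1.0
Step 4: Evaluate f.
f(1.0, 1.0) = 4.0


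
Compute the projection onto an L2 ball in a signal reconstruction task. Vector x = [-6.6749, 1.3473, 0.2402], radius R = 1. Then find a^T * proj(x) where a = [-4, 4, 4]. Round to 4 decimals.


Step 1: Compute ||x|| (intermediates to 6 decimals).
||x|| = sqrt((-6.6749)^2 + 1.3473^2 + 0.2402^2) = 6.813751
Step 2: Project.
Since ||x|| > R, scale = R/||x|| = 1/6.813751 = 0.146762, proj(x) = scale * x
proj(x) = [-0.979622, 0.197732, 0.035252]
Step 3: Dot product.
a^T * proj(x) = -4*(-0.979622) + 4*0.197732 + 4*0.035252 = 4.8504
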